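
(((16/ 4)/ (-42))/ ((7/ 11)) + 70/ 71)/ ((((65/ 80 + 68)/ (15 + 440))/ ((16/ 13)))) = 11171840/ 1641591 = 6.81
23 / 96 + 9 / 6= 167 / 96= 1.74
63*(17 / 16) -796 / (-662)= 360869 / 5296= 68.14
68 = 68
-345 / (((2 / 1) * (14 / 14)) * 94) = -345 / 188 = -1.84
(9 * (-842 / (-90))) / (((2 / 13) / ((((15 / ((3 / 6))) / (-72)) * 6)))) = -1368.25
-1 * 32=-32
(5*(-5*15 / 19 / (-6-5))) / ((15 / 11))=25 / 19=1.32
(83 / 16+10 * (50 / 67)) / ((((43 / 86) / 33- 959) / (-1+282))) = -125751153 / 33925048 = -3.71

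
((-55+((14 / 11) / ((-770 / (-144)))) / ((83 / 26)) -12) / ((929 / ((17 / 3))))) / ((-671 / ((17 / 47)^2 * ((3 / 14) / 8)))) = 16510927493 / 7744358334346480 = 0.00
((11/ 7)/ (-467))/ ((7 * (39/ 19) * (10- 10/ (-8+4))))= -418/ 22310925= -0.00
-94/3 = -31.33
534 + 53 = 587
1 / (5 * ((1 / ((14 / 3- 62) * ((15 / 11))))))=-172 / 11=-15.64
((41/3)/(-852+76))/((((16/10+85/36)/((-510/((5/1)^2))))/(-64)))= -401472/69161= -5.80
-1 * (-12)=12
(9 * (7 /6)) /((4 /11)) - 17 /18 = 2011 /72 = 27.93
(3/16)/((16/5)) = 15/256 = 0.06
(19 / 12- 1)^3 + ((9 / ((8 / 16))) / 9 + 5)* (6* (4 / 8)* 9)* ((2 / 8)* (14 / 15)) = 382739 / 8640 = 44.30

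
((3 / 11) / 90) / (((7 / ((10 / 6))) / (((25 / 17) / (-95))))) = -5 / 447678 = -0.00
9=9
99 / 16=6.19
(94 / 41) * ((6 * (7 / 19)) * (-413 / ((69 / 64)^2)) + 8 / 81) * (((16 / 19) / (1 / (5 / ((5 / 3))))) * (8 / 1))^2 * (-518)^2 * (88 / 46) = -11625380430177407860736 / 30794324157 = -377516985627.20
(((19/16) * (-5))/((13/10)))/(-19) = 25/104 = 0.24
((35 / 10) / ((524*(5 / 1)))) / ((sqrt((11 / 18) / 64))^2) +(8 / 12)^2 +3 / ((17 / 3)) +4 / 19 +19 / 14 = 786272759 / 293229090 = 2.68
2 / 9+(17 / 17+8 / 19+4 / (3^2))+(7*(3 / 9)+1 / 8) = 691 / 152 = 4.55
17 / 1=17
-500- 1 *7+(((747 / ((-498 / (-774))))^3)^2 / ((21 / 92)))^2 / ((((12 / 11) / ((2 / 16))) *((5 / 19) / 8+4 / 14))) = 41398736253681184230537420000000000000.00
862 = 862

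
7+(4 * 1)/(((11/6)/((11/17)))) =143/17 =8.41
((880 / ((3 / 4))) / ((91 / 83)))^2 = 85357465600 / 74529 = 1145291.97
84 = 84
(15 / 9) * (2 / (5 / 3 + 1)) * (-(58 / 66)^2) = -0.97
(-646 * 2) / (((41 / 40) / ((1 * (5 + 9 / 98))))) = -12894160 / 2009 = -6418.20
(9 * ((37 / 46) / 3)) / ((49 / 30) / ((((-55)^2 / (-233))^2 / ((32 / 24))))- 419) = -45707371875 / 7936366846438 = -0.01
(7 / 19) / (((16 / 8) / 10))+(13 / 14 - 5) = -593 / 266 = -2.23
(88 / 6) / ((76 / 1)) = 11 / 57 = 0.19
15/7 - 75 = -510/7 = -72.86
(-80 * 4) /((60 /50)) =-266.67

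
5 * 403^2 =812045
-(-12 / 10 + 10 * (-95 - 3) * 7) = 34306 / 5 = 6861.20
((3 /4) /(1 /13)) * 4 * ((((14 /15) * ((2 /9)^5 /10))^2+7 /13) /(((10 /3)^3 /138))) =3157719138158249 /40356300937500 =78.25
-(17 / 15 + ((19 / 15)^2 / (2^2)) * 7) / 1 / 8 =-3547 / 7200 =-0.49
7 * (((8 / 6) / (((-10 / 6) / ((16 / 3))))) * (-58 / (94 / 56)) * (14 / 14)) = 1031.99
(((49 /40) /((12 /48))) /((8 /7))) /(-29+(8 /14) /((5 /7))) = -343 /2256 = -0.15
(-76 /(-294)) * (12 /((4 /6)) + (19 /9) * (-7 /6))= 15941 /3969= 4.02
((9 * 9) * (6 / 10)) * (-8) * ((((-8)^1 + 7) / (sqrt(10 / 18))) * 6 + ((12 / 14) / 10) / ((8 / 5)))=-729 / 35 + 34992 * sqrt(5) / 25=3108.95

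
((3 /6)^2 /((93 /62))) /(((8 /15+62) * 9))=5 /16884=0.00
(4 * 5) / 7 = 20 / 7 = 2.86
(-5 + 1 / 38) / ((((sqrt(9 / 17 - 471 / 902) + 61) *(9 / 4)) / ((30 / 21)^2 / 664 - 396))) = 9038628400758 / 629859983417 - 9663117 *sqrt(1702074) / 629859983417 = 14.33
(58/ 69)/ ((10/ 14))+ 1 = 751/ 345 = 2.18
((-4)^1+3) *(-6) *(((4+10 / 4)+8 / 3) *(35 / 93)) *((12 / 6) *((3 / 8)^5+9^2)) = 1703272725 / 507904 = 3353.53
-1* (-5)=5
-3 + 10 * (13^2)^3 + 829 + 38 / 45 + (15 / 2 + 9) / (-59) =256307946959 / 5310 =48268916.56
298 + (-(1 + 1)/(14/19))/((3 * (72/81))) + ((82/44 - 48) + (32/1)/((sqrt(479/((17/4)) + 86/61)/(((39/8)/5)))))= 26 * sqrt(1014186)/8965 + 154521/616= 253.77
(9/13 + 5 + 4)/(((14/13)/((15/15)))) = 9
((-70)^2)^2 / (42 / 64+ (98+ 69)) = 153664000 / 1073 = 143209.69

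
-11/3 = -3.67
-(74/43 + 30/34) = -1903/731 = -2.60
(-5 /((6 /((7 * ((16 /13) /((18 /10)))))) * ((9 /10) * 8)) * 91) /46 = -6125 /5589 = -1.10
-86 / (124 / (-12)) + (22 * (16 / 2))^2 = 960514 / 31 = 30984.32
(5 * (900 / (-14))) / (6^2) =-125 / 14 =-8.93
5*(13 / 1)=65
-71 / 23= -3.09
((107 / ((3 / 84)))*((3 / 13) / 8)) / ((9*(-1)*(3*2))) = -749 / 468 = -1.60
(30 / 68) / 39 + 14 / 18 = 3139 / 3978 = 0.79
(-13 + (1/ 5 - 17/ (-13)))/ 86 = -747/ 5590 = -0.13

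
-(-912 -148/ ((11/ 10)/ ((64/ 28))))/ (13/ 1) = 93904/ 1001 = 93.81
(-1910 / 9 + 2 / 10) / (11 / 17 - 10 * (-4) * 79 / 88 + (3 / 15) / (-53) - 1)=-94560851 / 15856182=-5.96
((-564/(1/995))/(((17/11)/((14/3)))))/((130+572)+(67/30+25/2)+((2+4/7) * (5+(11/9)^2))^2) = -571679677800/335870581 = -1702.08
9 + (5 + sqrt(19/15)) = sqrt(285)/15 + 14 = 15.13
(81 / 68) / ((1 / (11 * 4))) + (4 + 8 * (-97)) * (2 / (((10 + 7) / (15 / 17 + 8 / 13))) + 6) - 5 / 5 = -17720334 / 3757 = -4716.62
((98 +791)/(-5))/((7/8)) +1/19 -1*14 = -20629/95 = -217.15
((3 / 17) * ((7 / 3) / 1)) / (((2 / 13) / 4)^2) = 4732 / 17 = 278.35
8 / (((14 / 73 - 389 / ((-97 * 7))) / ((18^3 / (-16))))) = -144537372 / 37903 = -3813.35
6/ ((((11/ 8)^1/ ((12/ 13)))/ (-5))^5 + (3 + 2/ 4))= 152882380800000/ 89121591691057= 1.72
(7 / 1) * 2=14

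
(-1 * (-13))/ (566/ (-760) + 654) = 4940/ 248237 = 0.02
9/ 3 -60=-57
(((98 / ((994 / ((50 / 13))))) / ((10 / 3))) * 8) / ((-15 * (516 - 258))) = -28 / 119067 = -0.00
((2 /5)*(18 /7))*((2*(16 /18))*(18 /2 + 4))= 832 /35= 23.77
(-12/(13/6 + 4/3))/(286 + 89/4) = -32/2877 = -0.01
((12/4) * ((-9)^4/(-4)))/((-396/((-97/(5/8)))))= -212139/110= -1928.54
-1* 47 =-47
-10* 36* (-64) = 23040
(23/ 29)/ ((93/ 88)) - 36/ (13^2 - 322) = 45196/ 45849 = 0.99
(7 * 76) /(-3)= -532 /3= -177.33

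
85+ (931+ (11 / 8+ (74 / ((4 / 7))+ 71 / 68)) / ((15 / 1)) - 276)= 1527541 / 2040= 748.79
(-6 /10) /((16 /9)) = -27 /80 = -0.34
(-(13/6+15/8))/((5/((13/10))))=-1261/1200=-1.05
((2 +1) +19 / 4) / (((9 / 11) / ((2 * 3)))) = 341 / 6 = 56.83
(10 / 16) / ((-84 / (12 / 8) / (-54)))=135 / 224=0.60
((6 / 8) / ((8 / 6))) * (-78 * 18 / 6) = -1053 / 8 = -131.62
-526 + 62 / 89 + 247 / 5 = -211777 / 445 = -475.90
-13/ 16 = -0.81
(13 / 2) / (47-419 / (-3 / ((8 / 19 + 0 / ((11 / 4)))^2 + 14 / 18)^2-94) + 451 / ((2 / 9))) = 12177844237 / 3898421629439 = 0.00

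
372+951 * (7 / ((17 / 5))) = 39609 / 17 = 2329.94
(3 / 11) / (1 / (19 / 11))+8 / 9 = 1481 / 1089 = 1.36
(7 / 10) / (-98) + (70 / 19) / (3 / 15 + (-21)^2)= 0.00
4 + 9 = 13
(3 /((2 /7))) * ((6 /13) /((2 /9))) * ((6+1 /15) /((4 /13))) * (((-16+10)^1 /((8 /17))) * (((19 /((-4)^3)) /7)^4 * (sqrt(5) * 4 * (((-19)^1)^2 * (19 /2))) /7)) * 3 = -48003593999517 * sqrt(5) /460366807040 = -233.16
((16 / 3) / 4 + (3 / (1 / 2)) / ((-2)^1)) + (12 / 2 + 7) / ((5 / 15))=112 / 3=37.33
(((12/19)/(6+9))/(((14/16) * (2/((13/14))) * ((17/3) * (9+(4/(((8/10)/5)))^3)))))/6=0.00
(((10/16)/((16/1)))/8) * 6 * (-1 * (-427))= 6405/512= 12.51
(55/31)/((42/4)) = 110/651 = 0.17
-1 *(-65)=65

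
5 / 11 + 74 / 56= 547 / 308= 1.78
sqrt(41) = 6.40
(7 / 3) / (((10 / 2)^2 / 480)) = 224 / 5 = 44.80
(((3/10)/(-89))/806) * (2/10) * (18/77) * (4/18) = -3/69043975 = -0.00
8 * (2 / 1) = 16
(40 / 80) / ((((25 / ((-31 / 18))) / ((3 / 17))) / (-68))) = 31 / 75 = 0.41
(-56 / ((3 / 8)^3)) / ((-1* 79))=28672 / 2133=13.44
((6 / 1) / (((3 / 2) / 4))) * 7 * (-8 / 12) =-224 / 3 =-74.67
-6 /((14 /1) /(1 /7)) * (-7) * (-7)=-3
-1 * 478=-478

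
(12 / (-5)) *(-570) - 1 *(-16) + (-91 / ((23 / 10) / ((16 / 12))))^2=19838824 / 4761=4166.94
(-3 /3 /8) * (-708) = 177 /2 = 88.50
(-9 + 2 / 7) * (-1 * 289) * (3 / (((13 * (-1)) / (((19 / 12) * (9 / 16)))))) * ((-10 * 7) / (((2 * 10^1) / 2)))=3623.27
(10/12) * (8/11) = 20/33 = 0.61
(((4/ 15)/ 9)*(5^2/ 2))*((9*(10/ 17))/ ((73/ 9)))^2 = 243000/ 1540081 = 0.16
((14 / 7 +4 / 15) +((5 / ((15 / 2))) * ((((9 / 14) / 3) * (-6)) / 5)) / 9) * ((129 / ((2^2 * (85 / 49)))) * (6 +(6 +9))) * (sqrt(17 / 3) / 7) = 17759 * sqrt(51) / 425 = 298.41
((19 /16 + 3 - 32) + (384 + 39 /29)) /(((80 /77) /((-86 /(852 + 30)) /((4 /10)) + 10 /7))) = 381392605 /935424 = 407.72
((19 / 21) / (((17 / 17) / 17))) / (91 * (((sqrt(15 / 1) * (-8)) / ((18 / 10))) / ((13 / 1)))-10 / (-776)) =-389005696 * sqrt(15) / 11802649465-1127916 / 82618546255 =-0.13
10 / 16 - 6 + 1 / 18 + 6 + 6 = 481 / 72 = 6.68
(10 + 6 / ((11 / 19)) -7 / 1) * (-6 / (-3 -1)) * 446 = 98343 / 11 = 8940.27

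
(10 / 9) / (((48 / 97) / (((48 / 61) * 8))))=7760 / 549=14.13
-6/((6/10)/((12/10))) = -12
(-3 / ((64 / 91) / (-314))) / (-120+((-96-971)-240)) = -42861 / 45664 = -0.94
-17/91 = -0.19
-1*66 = -66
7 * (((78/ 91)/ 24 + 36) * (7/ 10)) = 7063/ 40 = 176.58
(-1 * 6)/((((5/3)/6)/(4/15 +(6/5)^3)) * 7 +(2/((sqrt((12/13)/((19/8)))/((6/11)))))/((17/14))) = 16830000/3241049- 646272 * sqrt(1482)/3241049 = -2.48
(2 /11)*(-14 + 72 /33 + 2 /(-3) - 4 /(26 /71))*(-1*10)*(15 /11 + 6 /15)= 3896296 /51909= 75.06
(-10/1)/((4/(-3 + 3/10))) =27/4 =6.75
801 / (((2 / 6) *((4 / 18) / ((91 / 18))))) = 218673 / 4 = 54668.25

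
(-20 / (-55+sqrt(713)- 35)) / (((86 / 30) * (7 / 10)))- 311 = -691234457 / 2223487+3000 * sqrt(713) / 2223487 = -310.84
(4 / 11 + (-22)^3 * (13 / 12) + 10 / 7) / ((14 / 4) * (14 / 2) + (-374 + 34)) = 5328496 / 145761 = 36.56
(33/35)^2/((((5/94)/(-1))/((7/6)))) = -19.50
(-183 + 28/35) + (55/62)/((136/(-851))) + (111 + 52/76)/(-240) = -452306183/2403120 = -188.22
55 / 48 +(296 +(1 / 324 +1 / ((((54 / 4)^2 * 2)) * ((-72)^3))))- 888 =-80384637169 / 136048896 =-590.85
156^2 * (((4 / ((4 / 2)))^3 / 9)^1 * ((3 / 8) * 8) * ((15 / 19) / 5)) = 194688 / 19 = 10246.74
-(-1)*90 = 90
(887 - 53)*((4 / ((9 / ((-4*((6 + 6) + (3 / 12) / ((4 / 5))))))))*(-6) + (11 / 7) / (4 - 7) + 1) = 109929.14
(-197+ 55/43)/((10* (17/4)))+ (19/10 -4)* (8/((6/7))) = -17694/731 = -24.21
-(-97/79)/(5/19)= 1843/395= 4.67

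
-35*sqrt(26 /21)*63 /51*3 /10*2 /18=-7*sqrt(546) /102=-1.60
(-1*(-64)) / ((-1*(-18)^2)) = -16 / 81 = -0.20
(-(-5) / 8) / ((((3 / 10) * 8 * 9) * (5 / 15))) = 25 / 288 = 0.09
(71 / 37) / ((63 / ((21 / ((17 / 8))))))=0.30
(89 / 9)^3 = 704969 / 729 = 967.04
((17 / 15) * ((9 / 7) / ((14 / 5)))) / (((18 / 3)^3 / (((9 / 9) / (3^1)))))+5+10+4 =402209 / 21168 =19.00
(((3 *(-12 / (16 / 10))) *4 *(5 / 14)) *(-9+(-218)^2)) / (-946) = 248625 / 154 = 1614.45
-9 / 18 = -1 / 2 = -0.50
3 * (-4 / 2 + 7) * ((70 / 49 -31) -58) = -9195 / 7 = -1313.57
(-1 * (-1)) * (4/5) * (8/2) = 16/5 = 3.20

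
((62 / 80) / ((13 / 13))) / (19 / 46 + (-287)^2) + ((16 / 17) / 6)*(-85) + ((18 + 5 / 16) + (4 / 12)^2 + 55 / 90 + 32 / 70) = 117606733403 / 19096524720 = 6.16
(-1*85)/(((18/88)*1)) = -3740/9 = -415.56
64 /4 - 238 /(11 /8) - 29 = -2047 /11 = -186.09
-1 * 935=-935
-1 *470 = -470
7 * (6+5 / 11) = 497 / 11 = 45.18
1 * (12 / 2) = 6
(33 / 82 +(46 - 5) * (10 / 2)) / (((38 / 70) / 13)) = 4918.85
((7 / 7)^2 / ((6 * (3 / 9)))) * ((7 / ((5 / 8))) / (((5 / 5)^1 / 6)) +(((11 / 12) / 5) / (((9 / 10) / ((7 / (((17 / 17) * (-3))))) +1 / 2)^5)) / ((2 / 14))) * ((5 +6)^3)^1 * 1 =5388304793333 / 122880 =43850136.66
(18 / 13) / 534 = 3 / 1157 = 0.00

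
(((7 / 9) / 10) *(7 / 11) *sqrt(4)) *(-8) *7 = -2744 / 495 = -5.54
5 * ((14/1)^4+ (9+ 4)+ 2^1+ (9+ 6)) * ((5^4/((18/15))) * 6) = 600718750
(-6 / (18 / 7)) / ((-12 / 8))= 1.56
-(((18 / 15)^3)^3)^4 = -10314424798490535546171949056 / 14551915228366851806640625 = -708.80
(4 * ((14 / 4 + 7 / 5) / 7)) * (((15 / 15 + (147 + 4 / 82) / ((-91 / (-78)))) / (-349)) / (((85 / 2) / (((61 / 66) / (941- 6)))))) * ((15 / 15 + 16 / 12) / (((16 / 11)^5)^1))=-20722135357 / 2439099777024000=-0.00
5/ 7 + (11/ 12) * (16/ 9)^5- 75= -71931352/ 1240029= -58.01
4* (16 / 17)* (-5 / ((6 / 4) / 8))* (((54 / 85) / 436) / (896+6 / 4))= -9216 / 56544295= -0.00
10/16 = 5/8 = 0.62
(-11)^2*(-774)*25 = -2341350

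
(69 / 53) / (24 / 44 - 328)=-759 / 190906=-0.00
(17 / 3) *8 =136 / 3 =45.33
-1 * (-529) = 529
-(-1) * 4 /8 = 1 /2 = 0.50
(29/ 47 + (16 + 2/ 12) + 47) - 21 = 12065/ 282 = 42.78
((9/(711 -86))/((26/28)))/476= 0.00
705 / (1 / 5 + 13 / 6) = 21150 / 71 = 297.89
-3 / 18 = -0.17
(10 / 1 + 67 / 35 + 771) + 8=27682 / 35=790.91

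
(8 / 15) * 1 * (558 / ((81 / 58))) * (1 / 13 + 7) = 2646656 / 1755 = 1508.07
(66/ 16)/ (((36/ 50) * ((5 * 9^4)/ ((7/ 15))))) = 77/ 944784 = 0.00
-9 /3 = -3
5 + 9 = 14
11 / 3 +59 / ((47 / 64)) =11845 / 141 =84.01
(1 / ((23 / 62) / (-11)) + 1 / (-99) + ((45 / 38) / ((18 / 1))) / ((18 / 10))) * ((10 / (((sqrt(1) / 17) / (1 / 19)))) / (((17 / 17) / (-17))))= 7408212995 / 1643994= 4506.23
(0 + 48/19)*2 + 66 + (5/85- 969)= -290018/323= -897.89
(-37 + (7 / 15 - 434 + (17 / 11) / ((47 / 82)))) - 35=-3899501 / 7755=-502.84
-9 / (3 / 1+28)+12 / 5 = 327 / 155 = 2.11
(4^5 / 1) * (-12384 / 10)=-6340608 / 5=-1268121.60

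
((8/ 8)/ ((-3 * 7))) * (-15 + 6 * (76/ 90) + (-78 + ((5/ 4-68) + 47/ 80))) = 36983/ 5040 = 7.34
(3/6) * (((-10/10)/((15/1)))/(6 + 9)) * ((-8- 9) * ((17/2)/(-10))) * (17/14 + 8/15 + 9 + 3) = -834343/1890000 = -0.44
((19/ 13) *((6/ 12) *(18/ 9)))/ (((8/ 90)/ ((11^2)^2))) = 12518055/ 52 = 240731.83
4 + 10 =14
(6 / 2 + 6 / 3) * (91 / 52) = 35 / 4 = 8.75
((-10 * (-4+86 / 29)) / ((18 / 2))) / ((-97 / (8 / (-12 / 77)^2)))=-296450 / 75951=-3.90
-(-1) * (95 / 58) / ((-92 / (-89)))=8455 / 5336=1.58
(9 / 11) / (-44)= -9 / 484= -0.02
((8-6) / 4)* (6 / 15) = 1 / 5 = 0.20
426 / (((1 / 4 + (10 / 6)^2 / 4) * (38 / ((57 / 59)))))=11502 / 1003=11.47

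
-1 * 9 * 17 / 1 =-153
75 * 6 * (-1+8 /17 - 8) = -65250 /17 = -3838.24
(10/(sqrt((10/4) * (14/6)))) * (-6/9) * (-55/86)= 110 * sqrt(210)/903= 1.77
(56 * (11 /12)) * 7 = 1078 /3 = 359.33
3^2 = 9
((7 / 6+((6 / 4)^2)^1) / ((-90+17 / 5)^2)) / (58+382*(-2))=-1025 / 1588406808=-0.00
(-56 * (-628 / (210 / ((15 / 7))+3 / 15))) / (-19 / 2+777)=70336 / 150737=0.47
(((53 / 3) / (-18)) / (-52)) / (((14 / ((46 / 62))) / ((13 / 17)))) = 1219 / 1593648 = 0.00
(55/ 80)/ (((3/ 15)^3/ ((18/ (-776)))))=-12375/ 6208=-1.99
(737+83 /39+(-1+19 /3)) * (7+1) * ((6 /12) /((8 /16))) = 77424 /13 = 5955.69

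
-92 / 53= -1.74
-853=-853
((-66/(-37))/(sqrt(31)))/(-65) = -66 * sqrt(31)/74555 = -0.00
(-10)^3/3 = -1000/3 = -333.33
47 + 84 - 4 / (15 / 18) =631 / 5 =126.20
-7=-7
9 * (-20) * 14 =-2520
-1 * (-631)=631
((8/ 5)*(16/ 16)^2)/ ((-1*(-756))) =2/ 945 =0.00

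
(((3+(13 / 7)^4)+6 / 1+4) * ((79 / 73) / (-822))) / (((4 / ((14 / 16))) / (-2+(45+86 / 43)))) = -35416095 / 109770976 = -0.32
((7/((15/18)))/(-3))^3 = -2744/125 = -21.95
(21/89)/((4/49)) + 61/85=109181/30260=3.61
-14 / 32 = -7 / 16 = -0.44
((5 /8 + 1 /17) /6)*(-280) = -1085 /34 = -31.91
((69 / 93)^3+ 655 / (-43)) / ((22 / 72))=-683637264 / 14091143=-48.52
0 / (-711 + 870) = 0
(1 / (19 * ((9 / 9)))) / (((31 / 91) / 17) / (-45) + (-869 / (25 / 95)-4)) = -69615 / 4373061736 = -0.00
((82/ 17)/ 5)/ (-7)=-82/ 595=-0.14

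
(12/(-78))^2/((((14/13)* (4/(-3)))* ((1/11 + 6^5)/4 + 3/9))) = -198/23355605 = -0.00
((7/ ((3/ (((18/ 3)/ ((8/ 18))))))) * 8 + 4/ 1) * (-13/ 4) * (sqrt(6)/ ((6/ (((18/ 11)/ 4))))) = -624 * sqrt(6)/ 11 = -138.95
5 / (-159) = -5 / 159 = -0.03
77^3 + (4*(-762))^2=9746837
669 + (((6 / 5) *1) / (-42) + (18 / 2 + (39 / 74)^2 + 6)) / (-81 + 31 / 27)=276364572447 / 413218960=668.81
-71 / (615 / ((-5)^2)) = -355 / 123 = -2.89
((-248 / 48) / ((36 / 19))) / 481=-589 / 103896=-0.01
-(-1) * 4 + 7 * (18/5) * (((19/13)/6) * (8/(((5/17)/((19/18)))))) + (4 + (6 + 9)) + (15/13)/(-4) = 775919/3900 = 198.95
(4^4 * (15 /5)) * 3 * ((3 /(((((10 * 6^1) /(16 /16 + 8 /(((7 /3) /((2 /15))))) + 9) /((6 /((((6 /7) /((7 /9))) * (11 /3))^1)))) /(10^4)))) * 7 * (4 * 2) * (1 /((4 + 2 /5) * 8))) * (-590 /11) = -174538182.73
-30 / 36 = -5 / 6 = -0.83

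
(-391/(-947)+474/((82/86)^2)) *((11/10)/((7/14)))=9136959623/7959535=1147.93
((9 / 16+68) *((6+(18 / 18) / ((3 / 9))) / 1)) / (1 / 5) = 49365 / 16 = 3085.31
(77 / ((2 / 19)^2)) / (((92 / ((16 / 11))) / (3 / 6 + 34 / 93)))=17689 / 186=95.10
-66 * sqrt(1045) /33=-2 * sqrt(1045)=-64.65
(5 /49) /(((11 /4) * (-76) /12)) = -60 /10241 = -0.01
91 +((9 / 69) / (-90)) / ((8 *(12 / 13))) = 6027827 / 66240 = 91.00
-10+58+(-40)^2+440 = 2088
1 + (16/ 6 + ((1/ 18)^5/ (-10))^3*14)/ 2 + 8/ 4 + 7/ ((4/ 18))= 241754622090442260479993/ 6746640616477458432000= 35.83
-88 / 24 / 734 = -11 / 2202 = -0.00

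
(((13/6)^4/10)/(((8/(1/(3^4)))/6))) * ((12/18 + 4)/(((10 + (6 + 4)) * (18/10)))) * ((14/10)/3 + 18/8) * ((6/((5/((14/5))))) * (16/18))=228116707/10628820000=0.02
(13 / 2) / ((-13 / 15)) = -15 / 2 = -7.50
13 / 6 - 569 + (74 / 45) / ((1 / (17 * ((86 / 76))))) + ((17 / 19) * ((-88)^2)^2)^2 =93540939901900860331 / 32490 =2879068633484175.45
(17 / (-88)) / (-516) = 0.00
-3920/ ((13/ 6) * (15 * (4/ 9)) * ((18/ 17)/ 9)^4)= -36832761/ 26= -1416644.65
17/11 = 1.55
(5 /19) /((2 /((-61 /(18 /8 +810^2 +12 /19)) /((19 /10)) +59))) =14709814405 /1894825122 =7.76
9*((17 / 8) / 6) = 51 / 16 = 3.19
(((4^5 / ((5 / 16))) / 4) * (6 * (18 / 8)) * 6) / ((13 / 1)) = 331776 / 65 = 5104.25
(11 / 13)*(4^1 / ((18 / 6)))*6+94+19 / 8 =10727 / 104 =103.14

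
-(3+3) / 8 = -3 / 4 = -0.75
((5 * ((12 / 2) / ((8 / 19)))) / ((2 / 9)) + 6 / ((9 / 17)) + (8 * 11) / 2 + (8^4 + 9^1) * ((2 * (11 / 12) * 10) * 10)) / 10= 18071023 / 240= 75295.93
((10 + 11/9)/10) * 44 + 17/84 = 62471/1260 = 49.58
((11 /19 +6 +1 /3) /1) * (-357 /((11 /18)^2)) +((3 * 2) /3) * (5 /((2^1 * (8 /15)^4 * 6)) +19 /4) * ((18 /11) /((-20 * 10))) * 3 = -12445434917757 /1883340800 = -6608.17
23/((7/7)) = 23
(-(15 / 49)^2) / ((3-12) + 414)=-0.00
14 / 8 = 7 / 4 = 1.75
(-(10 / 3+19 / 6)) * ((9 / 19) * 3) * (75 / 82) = -26325 / 3116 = -8.45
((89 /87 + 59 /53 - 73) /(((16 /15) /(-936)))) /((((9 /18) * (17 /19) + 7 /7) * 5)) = 8592.56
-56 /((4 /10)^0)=-56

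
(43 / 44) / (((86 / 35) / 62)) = 1085 / 44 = 24.66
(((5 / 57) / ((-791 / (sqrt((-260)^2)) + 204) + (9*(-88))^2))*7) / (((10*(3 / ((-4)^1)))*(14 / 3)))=-260 / 9299030673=-0.00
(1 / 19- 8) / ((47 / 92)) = -13892 / 893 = -15.56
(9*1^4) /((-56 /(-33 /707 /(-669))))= -99 /8829016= -0.00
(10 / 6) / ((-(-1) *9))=5 / 27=0.19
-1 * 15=-15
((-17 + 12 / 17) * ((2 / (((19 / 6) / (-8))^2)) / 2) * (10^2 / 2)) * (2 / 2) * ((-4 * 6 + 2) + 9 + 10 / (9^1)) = 379379200 / 6137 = 61818.35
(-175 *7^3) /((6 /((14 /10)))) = -84035 /6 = -14005.83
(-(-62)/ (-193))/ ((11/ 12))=-744/ 2123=-0.35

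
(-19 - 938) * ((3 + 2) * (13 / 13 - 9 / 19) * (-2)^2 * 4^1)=-765600 / 19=-40294.74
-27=-27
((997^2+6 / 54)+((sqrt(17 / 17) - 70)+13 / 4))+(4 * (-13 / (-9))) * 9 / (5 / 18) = 178943501 / 180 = 994130.56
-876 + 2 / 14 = -6131 / 7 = -875.86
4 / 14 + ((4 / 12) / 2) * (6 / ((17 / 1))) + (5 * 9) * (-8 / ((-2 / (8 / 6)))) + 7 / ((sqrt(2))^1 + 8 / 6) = 242.89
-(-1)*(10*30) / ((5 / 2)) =120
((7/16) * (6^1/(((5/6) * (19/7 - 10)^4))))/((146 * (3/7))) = 117649/6584795640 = 0.00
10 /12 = 5 /6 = 0.83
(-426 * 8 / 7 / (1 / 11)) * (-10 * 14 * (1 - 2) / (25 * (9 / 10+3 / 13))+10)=-3923744 / 49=-80076.41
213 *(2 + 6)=1704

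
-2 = -2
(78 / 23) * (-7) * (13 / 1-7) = -3276 / 23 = -142.43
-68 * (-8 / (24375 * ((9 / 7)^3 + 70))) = 186592 / 603013125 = 0.00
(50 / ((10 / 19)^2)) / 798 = 19 / 84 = 0.23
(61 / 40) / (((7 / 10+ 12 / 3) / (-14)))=-427 / 94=-4.54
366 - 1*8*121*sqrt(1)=-602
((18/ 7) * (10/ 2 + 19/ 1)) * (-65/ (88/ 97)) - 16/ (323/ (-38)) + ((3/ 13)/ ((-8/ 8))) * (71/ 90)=-2256448079/ 510510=-4419.99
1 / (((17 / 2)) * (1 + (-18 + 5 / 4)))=-8 / 1071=-0.01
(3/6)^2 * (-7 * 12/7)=-3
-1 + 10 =9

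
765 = 765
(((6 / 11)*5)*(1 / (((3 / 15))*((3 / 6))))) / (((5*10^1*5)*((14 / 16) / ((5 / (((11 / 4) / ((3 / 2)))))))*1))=288 / 847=0.34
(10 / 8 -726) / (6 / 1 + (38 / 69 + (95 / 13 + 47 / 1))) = -2600403 / 218360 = -11.91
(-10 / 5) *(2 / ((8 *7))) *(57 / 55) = -57 / 770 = -0.07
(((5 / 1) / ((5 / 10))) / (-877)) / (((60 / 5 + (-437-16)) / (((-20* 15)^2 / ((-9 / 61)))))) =-6100000 / 386757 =-15.77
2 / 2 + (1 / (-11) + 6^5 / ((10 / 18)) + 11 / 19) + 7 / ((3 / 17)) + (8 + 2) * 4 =44134388 / 3135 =14077.95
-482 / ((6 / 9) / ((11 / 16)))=-7953 / 16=-497.06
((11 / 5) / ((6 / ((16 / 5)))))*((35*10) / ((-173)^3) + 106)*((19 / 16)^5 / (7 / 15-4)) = -3737184993518757 / 44960809123840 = -83.12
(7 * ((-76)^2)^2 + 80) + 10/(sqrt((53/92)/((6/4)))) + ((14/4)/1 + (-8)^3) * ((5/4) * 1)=10 * sqrt(7314)/53 + 1868277411/8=233534692.51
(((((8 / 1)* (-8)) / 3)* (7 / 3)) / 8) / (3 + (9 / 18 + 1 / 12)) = -224 / 129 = -1.74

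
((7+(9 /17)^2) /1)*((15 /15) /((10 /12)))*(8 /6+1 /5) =13.40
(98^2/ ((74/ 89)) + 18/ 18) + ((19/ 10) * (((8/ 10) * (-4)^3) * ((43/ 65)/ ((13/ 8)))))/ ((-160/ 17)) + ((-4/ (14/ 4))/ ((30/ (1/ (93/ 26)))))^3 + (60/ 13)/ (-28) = 336414868346684110742/ 29112210035488125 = 11555.80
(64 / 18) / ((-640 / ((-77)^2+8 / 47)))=-278671 / 8460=-32.94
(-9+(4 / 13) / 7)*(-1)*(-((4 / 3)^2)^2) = -208640 / 7371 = -28.31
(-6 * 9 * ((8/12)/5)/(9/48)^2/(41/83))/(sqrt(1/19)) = -84992 * sqrt(19)/205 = -1807.18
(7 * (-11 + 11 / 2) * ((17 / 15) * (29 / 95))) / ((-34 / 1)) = 2233 / 5700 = 0.39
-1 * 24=-24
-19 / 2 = -9.50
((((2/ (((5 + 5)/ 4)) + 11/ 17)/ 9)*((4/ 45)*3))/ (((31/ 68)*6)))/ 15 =328/ 313875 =0.00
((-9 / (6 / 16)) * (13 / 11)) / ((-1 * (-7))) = -312 / 77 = -4.05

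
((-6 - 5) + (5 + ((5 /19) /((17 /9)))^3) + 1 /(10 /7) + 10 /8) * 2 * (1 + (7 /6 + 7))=-10001702799 /134793068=-74.20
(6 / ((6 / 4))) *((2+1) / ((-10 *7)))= -6 / 35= -0.17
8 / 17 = 0.47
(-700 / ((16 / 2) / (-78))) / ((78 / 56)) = 4900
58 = 58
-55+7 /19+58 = 64 /19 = 3.37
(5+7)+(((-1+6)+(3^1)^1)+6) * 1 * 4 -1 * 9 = 59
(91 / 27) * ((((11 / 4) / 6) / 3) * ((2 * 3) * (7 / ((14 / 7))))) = 7007 / 648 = 10.81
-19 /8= -2.38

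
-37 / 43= -0.86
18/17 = 1.06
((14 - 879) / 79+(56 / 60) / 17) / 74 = -219469 / 1490730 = -0.15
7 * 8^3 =3584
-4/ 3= -1.33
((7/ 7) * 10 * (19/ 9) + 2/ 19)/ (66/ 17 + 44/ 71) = 2189498/ 464607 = 4.71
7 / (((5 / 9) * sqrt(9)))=21 / 5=4.20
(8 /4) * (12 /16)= 3 /2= 1.50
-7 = -7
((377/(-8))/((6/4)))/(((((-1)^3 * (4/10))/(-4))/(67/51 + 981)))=-47217365/153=-308610.23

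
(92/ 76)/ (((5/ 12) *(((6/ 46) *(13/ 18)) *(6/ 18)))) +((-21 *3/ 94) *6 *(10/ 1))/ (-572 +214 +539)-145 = -52.70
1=1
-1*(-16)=16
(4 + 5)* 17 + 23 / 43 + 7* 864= 266666 / 43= 6201.53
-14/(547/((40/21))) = -80/1641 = -0.05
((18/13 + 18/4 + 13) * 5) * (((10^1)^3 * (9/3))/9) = 31474.36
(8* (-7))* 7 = -392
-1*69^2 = -4761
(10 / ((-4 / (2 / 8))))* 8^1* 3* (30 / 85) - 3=-141 / 17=-8.29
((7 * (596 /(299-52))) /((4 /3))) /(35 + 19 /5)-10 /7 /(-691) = 76154045 /231779366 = 0.33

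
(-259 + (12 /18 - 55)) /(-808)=0.39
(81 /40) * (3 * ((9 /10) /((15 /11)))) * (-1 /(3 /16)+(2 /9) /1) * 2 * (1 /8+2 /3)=-129789 /4000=-32.45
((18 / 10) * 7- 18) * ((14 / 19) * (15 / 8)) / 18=-63 / 152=-0.41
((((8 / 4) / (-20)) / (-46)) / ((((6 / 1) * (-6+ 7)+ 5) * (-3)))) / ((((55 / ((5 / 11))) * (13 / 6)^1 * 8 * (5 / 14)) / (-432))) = 378 / 9949225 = 0.00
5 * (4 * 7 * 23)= 3220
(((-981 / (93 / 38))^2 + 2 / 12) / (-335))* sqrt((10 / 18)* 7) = -926433817* sqrt(35) / 5794830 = -945.82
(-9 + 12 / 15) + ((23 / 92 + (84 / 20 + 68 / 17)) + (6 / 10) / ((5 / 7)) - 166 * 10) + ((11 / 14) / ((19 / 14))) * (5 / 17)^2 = -910879981 / 549100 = -1658.86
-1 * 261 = -261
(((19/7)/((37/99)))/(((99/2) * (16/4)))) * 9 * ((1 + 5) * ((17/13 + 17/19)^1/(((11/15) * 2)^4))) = 46473750/49296247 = 0.94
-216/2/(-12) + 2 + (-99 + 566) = 478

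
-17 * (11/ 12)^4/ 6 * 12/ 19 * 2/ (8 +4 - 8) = -0.63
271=271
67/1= 67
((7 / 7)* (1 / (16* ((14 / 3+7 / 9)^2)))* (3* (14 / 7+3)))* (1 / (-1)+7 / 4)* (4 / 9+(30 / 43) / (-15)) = 4455 / 471968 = 0.01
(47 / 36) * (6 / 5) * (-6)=-47 / 5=-9.40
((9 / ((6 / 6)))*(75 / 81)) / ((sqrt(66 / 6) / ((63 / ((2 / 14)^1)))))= 3675*sqrt(11) / 11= 1108.05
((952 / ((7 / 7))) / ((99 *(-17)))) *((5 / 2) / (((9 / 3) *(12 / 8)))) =-280 / 891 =-0.31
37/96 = 0.39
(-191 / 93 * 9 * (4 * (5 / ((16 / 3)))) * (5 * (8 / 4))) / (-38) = 42975 / 2356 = 18.24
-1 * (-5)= 5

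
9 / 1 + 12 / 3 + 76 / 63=895 / 63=14.21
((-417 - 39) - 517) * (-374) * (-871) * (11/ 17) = -205090886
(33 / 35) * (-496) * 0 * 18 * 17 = 0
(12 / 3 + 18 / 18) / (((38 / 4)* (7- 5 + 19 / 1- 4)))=10 / 323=0.03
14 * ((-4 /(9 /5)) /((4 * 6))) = -35 /27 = -1.30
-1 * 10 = -10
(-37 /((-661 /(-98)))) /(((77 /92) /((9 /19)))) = -428904 /138149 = -3.10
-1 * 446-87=-533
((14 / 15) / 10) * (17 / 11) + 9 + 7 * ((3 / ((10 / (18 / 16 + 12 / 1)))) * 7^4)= 873664529 / 13200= 66186.71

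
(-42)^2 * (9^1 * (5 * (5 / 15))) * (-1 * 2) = -52920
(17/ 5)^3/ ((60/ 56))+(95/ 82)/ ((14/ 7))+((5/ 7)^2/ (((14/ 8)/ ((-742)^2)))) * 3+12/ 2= 1036614123611/ 2152500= 481586.12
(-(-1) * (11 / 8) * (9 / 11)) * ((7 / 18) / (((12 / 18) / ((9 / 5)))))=189 / 160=1.18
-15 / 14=-1.07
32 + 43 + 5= 80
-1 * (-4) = 4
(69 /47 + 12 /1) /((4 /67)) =42411 /188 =225.59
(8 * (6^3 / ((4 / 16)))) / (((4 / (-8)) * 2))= -6912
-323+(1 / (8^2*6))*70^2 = -29783 / 96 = -310.24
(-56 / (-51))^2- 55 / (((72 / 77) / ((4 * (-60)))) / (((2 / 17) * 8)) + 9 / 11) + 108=362079892 / 8695143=41.64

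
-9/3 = -3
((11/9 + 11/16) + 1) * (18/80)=419/640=0.65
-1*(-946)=946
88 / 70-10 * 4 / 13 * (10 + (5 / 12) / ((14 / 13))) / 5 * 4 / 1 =-33184 / 1365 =-24.31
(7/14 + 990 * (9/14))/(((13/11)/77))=1078957/26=41498.35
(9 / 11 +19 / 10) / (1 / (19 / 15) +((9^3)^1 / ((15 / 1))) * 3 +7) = 5681 / 321002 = 0.02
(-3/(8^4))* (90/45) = -3/2048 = -0.00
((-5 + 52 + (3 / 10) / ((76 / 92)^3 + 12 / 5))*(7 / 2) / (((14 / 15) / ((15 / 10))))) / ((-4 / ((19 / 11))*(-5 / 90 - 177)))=130696550865 / 202263745376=0.65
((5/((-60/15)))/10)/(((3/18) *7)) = -3/28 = -0.11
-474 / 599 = -0.79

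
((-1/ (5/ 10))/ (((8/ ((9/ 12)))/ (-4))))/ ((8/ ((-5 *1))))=-0.47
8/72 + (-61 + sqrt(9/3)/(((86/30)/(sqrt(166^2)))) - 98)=-1430/9 + 2490* sqrt(3)/43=-58.59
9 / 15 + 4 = 4.60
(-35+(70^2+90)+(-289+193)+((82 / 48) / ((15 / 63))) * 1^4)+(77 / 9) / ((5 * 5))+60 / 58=254086199 / 52200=4867.55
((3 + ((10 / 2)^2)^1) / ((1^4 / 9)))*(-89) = -22428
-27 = -27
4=4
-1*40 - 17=-57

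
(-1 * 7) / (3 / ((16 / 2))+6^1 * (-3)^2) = -56 / 435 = -0.13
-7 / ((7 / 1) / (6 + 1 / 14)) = -85 / 14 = -6.07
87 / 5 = 17.40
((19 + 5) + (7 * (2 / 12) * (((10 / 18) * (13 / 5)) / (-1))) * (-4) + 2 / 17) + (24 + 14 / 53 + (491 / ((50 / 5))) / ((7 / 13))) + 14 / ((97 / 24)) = 24739416557 / 165180330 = 149.77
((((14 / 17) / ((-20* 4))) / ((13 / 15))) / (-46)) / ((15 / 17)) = 7 / 23920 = 0.00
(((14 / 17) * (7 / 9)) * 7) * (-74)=-50764 / 153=-331.79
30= 30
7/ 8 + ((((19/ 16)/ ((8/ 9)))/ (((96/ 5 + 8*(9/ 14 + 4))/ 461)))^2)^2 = 57954470090657697589604369/ 4059453032398518747136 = 14276.42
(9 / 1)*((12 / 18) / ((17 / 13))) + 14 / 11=1096 / 187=5.86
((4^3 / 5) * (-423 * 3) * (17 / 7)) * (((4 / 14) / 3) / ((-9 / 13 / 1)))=1329536 / 245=5426.68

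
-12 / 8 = -1.50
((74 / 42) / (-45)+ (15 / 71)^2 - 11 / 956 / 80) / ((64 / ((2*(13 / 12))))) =5055280477 / 27980637511680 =0.00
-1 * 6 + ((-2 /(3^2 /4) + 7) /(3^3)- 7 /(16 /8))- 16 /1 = -12283 /486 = -25.27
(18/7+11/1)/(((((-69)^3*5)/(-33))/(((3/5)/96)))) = 209/122643360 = 0.00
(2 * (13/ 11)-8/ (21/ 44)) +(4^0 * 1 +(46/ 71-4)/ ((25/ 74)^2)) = -438400153/ 10250625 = -42.77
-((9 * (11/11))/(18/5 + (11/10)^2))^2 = -810000/231361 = -3.50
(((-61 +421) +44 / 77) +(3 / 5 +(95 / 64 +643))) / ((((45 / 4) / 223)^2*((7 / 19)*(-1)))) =-2128436557319 / 1984500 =-1072530.39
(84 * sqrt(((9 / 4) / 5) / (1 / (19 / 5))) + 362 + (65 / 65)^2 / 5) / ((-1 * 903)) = -0.52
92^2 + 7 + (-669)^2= 456032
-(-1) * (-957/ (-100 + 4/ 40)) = 3190/ 333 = 9.58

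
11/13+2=37/13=2.85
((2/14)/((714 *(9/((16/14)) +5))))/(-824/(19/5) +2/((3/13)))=-38/509045467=-0.00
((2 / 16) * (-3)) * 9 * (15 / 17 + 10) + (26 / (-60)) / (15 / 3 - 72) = -5019091 / 136680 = -36.72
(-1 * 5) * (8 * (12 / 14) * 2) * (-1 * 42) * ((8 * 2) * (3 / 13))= 138240 / 13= 10633.85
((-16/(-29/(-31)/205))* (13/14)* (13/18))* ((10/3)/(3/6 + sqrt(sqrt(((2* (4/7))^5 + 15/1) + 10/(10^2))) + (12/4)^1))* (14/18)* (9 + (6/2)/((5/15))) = -42100604000/(2349* 35377000^(1/4)* 7^(3/4) + 1342845) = -19835.65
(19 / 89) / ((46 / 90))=855 / 2047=0.42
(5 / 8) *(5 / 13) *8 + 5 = 90 / 13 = 6.92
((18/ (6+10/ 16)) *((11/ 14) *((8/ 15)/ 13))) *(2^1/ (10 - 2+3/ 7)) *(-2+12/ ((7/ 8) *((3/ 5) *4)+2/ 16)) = 1275648/ 18089695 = 0.07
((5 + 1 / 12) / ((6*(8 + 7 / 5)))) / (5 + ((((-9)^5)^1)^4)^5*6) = 305 / 5393026430135761316654615962614469543140756022674521846267770023150533935260039523517986929389413224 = 0.00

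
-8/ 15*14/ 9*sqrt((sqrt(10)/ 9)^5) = -224*10^(1/ 4)/ 6561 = -0.06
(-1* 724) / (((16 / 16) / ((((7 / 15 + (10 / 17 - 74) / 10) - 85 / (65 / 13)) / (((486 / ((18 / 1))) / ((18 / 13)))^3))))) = 35261696 / 15126345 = 2.33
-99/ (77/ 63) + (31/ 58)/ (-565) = -2654401/ 32770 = -81.00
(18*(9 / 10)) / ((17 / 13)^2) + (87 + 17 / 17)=140849 / 1445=97.47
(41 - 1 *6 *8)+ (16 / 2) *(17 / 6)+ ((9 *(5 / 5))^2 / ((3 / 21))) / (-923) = 41680 / 2769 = 15.05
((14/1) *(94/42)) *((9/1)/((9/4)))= 376/3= 125.33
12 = 12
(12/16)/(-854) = -3/3416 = -0.00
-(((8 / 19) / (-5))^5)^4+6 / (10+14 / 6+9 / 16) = 1032439456536601634948628410070093674221856 / 2219027859708876430672370626354217529296875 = 0.47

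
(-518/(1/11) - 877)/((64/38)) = -124925/32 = -3903.91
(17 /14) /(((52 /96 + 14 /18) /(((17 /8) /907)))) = 2601 /1206310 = 0.00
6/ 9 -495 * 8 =-11878/ 3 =-3959.33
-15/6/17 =-5/34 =-0.15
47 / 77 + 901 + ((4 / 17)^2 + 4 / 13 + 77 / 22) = 905.47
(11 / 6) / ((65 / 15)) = 11 / 26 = 0.42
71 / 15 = 4.73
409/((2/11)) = 4499/2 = 2249.50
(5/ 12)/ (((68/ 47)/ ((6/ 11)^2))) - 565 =-4648115/ 8228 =-564.91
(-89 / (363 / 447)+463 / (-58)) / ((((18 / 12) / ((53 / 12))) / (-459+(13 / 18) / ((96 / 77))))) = 34643561899483 / 218287872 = 158705.85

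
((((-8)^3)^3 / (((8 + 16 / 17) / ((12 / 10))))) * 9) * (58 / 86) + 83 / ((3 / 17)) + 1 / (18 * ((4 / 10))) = -16079080409027 / 147060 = -109336872.09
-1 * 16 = -16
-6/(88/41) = -123/44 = -2.80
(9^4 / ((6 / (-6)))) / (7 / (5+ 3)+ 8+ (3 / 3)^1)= -52488 / 79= -664.41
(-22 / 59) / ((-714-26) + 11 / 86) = 1892 / 3754111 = 0.00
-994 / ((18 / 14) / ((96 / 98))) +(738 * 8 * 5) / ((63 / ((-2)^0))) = -288.76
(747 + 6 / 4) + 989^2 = 1957739 / 2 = 978869.50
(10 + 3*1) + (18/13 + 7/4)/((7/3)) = 5221/364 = 14.34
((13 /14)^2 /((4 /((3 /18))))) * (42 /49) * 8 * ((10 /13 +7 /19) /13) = 281 /13034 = 0.02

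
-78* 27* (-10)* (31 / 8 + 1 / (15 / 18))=213759 / 2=106879.50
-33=-33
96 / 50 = 48 / 25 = 1.92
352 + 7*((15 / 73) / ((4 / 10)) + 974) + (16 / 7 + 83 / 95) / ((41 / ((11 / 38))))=271281527089 / 37816555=7173.62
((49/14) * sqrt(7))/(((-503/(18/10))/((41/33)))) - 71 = -71 - 861 * sqrt(7)/55330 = -71.04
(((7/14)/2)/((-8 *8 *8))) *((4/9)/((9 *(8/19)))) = -19/331776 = -0.00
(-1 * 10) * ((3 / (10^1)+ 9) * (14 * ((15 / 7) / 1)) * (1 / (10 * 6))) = -93 / 2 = -46.50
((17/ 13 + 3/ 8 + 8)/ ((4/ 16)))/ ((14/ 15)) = 15105/ 364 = 41.50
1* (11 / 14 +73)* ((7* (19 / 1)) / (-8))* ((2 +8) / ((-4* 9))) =98135 / 288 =340.75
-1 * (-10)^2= -100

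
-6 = -6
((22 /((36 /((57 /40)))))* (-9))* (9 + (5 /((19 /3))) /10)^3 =-271019925 /46208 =-5865.22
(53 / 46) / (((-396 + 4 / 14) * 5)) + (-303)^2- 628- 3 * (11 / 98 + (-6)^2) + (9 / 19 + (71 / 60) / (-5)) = 40514241626744 / 444855075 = 91072.90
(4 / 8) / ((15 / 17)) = 17 / 30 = 0.57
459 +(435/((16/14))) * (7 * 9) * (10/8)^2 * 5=24038127/128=187797.87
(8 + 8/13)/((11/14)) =10.97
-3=-3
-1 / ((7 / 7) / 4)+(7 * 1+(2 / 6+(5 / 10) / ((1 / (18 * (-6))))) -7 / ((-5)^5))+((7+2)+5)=-343729 / 9375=-36.66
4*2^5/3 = 128/3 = 42.67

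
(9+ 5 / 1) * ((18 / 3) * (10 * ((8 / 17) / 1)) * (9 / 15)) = 237.18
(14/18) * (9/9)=7/9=0.78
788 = 788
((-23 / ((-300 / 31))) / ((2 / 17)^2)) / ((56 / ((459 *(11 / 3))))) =115597977 / 22400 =5160.62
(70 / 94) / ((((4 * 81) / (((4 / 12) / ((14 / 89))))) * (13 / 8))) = 445 / 148473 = 0.00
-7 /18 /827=-7 /14886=-0.00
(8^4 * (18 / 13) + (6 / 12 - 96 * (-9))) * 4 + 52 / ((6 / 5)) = 1021288 / 39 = 26186.87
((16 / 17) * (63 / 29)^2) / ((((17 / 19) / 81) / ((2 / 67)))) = 12.00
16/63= 0.25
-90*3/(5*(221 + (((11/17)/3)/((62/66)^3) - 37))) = -27348138/93318017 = -0.29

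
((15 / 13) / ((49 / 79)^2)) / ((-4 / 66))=-3089295 / 62426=-49.49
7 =7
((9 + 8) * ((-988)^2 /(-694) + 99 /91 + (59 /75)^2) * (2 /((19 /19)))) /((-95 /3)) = 8483975794492 /5624653125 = 1508.36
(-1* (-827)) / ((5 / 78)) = 64506 / 5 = 12901.20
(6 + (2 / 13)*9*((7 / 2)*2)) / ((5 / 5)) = 204 / 13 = 15.69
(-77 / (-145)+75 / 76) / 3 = 16727 / 33060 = 0.51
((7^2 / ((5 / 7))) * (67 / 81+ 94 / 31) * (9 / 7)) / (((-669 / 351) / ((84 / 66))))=-7856758 / 34565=-227.30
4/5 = 0.80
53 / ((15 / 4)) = 212 / 15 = 14.13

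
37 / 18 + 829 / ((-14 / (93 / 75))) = -112408 / 1575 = -71.37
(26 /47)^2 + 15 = 33811 /2209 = 15.31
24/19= 1.26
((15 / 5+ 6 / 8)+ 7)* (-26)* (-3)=1677 / 2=838.50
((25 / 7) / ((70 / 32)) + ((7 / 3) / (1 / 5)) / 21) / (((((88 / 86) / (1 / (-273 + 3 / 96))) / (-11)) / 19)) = 1.64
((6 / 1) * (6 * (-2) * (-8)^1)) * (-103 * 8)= -474624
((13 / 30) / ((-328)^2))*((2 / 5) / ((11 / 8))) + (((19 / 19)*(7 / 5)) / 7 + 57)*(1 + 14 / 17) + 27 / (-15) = 19333450181 / 188608200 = 102.51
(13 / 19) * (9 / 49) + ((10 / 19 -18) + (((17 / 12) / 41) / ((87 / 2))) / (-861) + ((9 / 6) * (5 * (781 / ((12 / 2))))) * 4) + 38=9621016254511 / 2450807226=3925.65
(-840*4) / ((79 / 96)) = -322560 / 79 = -4083.04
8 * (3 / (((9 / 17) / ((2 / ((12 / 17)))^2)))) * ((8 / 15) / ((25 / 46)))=3615968 / 10125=357.13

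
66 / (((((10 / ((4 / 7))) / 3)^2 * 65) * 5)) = 2376 / 398125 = 0.01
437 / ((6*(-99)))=-437 / 594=-0.74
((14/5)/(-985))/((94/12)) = -0.00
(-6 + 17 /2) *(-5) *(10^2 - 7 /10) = -4965 /4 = -1241.25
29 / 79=0.37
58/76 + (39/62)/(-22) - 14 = -343787/25916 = -13.27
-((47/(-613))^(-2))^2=-141202341361/4879681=-28936.80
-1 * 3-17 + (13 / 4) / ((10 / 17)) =-579 / 40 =-14.48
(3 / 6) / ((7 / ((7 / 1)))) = 1 / 2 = 0.50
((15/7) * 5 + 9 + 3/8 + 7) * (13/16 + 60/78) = 71299/1664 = 42.85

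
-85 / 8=-10.62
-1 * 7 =-7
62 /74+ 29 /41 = 2344 /1517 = 1.55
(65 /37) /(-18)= -65 /666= -0.10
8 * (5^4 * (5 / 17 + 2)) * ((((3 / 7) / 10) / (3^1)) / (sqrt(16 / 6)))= 4875 * sqrt(6) / 119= 100.35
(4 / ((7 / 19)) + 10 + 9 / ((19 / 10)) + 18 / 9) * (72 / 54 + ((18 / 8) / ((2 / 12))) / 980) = 2907007 / 78204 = 37.17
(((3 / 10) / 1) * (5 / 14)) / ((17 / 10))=15 / 238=0.06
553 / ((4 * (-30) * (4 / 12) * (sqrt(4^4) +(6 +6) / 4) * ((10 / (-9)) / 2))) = 1.31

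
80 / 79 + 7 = 633 / 79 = 8.01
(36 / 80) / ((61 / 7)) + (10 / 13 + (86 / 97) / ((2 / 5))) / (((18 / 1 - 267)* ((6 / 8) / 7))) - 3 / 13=-111489473 / 383066580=-0.29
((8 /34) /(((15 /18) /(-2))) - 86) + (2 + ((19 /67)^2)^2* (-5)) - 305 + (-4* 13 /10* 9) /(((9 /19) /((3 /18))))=-2086572925373 /5138535855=-406.06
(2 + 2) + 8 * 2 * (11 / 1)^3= 21300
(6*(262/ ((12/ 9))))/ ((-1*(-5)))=1179/ 5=235.80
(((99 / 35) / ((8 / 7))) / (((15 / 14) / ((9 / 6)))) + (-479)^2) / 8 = 45888893 / 1600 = 28680.56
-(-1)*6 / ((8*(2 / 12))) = 9 / 2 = 4.50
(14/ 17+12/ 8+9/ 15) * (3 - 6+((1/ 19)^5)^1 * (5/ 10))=-7383726721/ 841873660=-8.77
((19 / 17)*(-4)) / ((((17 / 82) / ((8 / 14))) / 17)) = -24928 / 119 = -209.48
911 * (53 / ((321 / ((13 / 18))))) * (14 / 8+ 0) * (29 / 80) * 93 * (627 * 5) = 825546644923 / 41088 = 20092159.39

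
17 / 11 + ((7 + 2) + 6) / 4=233 / 44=5.30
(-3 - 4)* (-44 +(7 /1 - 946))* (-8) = -55048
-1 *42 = -42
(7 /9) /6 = 7 /54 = 0.13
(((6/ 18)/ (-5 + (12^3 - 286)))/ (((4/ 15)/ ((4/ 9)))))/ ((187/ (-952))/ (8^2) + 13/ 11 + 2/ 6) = 197120/ 770966307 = 0.00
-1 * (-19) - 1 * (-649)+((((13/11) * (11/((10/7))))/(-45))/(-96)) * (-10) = 2885669/4320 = 667.98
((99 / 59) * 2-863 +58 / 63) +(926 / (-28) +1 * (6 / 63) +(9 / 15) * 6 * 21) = -816.10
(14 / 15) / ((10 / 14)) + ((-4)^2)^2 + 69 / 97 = 1877081 / 7275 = 258.02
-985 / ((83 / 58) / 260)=-14853800 / 83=-178961.45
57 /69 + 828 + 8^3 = 30839 /23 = 1340.83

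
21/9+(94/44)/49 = 7687/3234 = 2.38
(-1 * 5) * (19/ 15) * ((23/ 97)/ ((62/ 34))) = -7429/ 9021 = -0.82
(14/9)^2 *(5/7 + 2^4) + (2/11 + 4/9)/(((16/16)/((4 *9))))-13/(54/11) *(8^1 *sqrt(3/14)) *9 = 6236/99-286 *sqrt(42)/21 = -25.27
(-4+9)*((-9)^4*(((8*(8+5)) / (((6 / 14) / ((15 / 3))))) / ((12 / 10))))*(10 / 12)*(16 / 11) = 442260000 / 11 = 40205454.55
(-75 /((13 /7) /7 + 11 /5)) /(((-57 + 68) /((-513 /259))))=1346625 /245828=5.48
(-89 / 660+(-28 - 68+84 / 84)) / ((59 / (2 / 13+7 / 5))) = -2.51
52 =52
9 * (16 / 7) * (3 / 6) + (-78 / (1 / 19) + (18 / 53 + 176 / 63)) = -4903592 / 3339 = -1468.58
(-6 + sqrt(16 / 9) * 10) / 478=11 / 717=0.02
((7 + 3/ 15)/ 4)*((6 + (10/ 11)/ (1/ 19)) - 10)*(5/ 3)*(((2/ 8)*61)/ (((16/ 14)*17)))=93513/ 2992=31.25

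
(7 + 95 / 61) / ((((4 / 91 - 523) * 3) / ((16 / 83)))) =-2912 / 2769461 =-0.00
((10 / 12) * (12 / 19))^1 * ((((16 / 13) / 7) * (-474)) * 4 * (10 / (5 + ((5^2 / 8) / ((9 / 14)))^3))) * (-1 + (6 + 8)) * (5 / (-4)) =35383910400 / 148764623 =237.85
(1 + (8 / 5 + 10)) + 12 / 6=73 / 5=14.60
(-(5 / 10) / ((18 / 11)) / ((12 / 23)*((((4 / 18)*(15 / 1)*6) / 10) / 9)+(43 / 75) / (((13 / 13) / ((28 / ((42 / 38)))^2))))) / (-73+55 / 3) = 56925 / 3748557184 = 0.00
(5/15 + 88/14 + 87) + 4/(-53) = 104114/1113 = 93.54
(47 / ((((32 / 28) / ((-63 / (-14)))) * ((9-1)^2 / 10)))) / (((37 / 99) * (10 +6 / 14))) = 10259865 / 1382912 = 7.42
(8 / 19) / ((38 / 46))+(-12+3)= -8.49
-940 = -940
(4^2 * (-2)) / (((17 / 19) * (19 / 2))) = -64 / 17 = -3.76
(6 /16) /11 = 3 /88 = 0.03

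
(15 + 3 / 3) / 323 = 16 / 323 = 0.05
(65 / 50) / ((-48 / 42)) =-91 / 80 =-1.14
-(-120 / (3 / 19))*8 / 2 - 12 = 3028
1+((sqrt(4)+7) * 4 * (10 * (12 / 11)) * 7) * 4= 120971 / 11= 10997.36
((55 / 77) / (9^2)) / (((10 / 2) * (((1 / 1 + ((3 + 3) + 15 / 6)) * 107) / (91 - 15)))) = 8 / 60669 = 0.00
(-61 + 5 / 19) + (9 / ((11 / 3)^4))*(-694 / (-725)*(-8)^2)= -11634186634 / 201679775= -57.69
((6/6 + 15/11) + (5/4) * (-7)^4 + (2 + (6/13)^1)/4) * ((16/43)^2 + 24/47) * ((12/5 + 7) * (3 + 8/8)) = 8812052632/120185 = 73320.74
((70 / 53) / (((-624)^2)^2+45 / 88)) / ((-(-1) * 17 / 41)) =36080 / 1717306373932119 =0.00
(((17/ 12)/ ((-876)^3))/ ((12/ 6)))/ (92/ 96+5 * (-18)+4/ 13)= 221/ 18610448794560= 0.00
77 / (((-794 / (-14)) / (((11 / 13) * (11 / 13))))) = 65219 / 67093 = 0.97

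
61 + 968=1029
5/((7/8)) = 40/7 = 5.71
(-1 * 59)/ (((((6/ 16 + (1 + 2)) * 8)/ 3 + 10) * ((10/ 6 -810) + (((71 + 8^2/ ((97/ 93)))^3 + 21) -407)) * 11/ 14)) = -1130801847/ 663143324063891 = -0.00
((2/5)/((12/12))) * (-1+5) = 8/5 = 1.60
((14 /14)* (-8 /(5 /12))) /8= -12 /5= -2.40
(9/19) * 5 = 45/19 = 2.37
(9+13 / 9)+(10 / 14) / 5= 667 / 63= 10.59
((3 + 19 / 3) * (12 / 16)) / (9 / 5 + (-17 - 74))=-35 / 446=-0.08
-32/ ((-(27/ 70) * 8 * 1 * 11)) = 280/ 297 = 0.94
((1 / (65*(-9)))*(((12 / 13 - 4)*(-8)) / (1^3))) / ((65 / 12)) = -256 / 32955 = -0.01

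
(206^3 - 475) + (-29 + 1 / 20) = 174826241 / 20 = 8741312.05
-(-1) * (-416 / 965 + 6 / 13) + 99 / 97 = 1279009 / 1216865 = 1.05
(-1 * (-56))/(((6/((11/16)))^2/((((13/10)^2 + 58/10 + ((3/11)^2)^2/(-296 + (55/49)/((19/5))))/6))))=2348090292107/2558317132800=0.92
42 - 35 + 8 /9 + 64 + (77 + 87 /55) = 150.47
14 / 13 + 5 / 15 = 55 / 39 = 1.41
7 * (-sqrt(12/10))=-7.67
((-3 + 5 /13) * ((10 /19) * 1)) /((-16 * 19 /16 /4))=1360 /4693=0.29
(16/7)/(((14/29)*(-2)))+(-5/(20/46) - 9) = -2241/98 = -22.87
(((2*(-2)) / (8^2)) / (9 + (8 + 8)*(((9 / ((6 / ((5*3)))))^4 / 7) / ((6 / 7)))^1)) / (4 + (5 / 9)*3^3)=-1 / 207767736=-0.00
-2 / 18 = -1 / 9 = -0.11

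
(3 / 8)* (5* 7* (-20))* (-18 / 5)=945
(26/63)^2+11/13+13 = 723208/51597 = 14.02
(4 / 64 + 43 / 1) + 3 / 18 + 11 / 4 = 45.98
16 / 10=8 / 5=1.60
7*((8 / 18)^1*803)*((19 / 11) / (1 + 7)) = 9709 / 18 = 539.39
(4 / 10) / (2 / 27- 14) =-27 / 940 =-0.03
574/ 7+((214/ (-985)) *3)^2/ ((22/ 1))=875349032/ 10672475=82.02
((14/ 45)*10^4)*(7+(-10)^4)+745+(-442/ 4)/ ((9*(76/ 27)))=42590805193/ 1368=31133629.53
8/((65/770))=1232/13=94.77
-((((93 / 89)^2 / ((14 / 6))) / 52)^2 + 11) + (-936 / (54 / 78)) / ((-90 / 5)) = 4796650311738991 / 74817863671824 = 64.11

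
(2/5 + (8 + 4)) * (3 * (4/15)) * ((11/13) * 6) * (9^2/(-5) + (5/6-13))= -2321528/1625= -1428.63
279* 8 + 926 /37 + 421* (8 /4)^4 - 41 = 331225 /37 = 8952.03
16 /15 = 1.07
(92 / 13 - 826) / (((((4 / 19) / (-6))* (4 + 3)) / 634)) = 2113874.44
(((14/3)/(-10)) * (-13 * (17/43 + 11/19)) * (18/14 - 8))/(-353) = 486356/4326015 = 0.11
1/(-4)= -1/4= -0.25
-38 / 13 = -2.92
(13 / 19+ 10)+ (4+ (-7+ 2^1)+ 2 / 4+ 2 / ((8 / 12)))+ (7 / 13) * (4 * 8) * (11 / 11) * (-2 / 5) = 15541 / 2470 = 6.29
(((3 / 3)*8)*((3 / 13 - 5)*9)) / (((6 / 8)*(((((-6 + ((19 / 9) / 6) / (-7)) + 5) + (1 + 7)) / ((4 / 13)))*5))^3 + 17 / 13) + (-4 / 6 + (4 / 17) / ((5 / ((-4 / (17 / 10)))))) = -43655609614501070366 / 56115607992180315069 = -0.78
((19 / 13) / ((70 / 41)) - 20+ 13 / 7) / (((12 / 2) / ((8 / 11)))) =-31462 / 15015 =-2.10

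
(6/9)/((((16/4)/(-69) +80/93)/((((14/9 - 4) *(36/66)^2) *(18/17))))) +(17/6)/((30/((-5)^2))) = 1656953/962676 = 1.72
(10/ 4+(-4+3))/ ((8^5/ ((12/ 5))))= 0.00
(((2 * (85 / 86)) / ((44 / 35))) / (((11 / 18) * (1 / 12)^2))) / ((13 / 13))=1927800 / 5203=370.52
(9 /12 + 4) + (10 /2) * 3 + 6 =103 /4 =25.75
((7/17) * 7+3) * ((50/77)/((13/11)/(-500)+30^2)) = 2500000/589048453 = 0.00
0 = 0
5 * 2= 10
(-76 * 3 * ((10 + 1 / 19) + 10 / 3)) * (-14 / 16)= 5341 / 2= 2670.50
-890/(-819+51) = 445/384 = 1.16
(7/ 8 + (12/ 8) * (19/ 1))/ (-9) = -235/ 72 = -3.26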